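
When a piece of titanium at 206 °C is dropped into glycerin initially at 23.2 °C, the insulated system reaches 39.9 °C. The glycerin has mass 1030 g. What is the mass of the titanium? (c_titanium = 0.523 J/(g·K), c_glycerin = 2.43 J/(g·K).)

m ≈ 481 g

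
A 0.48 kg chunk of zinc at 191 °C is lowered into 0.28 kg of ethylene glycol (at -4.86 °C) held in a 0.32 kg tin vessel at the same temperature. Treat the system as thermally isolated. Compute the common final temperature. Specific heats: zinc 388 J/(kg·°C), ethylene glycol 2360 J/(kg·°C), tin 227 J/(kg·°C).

T_f ≈ 34.8 °C

Conservation of energy gives ΣQ = 0:
0.48·388·(T − 191) + 0.28·2360·(T − (-4.86)) + 0.32·227·(T − (-4.86)) = 0
186.24(T − 191) + 660.8(T − (-4.86)) + 72.64(T − (-4.86)) = 0
919.68 T = 32007
T ≈ 34.80 °C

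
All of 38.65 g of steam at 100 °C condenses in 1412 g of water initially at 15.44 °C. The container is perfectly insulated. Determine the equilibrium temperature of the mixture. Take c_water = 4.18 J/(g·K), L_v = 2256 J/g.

T_f ≈ 32.1 °C

Taking heat into each body as positive, Σ m c ΔT = 0:
steam→water at 100 °C releases m L_v = 38.65×2256 = 87194; condensate cools 100→T: 38.65×4.18×(T − 100) = 161.56(T − 100); original water: 5902.2(T − 15.44)
6063.7 T = 87194 + 16156 + 91129 = 194479
T ≈ 32.07 °C — below 100 °C, confirming all the steam condensed.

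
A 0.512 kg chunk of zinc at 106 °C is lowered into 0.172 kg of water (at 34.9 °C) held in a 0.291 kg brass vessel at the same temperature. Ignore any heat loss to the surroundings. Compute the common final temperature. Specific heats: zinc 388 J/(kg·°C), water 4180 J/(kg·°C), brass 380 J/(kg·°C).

T_f ≈ 48.6 °C

Heat gained plus heat lost sum to zero:
0.512·388·(T − 106) + 0.172·4180·(T − 34.9) + 0.291·380·(T − 34.9) = 0
198.66(T − 106) + 718.96(T − 34.9) + 110.58(T − 34.9) = 0
1028.2 T = 50008
T = 50008 / 1028.2 = 48.6 °C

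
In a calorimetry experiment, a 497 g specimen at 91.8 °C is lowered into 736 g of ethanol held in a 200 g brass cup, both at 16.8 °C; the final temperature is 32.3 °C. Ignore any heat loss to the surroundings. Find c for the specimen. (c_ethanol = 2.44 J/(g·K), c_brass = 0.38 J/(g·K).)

Net heat exchanged in the isolated system is zero:
497×c×(32.3 − 91.8) + 736×2.44×(32.3 − 16.8) + 200×0.38×(32.3 − 16.8) = 0
-29572 c = -29014
c = -29014/-29572 ≈ 0.9811 J/(g·K)

c ≈ 0.981 J/(g·K)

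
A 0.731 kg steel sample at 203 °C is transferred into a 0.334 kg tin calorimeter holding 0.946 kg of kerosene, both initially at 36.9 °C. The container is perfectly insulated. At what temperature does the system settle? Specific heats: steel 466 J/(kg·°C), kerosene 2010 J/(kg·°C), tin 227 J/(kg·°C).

T_f ≈ 61.3 °C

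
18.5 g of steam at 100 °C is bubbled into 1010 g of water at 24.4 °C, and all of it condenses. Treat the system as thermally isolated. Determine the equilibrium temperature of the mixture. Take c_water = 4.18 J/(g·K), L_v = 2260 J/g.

T_f ≈ 35.5 °C

Taking heat into each body as positive, Σ m c ΔT = 0:
steam→water at 100 °C releases m L_v = 18.5·2260 = 41810
  condensed water 100 °C→T: 77.33(T − 100)
  water warms: 1010·4.18·(T − 24.4) = 4221.8(T − 24.4)
4299.1 T = 41810 + 7733 + 103012 = 152555
T ≈ 35.49 °C (< 100 °C, so full condensation is consistent).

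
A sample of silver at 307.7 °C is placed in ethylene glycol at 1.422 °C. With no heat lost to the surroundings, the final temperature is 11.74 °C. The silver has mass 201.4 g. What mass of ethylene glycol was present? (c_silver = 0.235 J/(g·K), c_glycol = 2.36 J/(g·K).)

m ≈ 575 g

Let T be the final temperature. ΣQ_i = 0:
201.4·0.235·(11.74 − 307.7) + m·2.36·(11.74 − 1.422) = 0
24.35 m = 14007
m = 14007/24.35 ≈ 575.2 g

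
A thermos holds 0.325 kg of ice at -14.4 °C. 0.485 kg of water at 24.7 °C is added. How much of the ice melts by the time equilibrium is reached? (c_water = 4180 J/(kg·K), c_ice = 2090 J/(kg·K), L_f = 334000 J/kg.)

Heat available from the water dropping to 0 °C: 0.485×4180×24.7 = 50074 J.
Warming the ice to 0 °C takes 0.325×2090×14.4 = 9781.2 J, leaving 40293 J for melting.
Melting all 0.325 kg of ice would need 0.325×334000 = 108550 J.
Since 40293 < 108550 J, not all the ice melts; equilibrium is at 0 °C.
Mass melted = 40293/334000 ≈ 0.1206 kg.

m_melted ≈ 0.121 kg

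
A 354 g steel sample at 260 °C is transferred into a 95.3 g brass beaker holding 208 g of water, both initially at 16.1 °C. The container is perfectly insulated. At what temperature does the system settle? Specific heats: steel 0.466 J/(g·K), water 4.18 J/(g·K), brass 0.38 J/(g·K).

T_f ≈ 53.7 °C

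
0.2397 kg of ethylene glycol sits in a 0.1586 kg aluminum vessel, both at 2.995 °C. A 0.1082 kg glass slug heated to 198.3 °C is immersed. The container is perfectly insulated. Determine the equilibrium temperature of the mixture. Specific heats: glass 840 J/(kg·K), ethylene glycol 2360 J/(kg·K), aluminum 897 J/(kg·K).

T_f ≈ 25.2 °C

Taking heat into each body as positive, Σ m c ΔT = 0:
0.1082·840·(T − 198.3) + 0.2397·2360·(T − 2.995) + 0.1586·897·(T − 2.995) = 0
90.89(T − 198.3) + 565.69(T − 2.995) + 142.26(T − 2.995) = 0
798.84 T = 20143
T ≈ 25.22 °C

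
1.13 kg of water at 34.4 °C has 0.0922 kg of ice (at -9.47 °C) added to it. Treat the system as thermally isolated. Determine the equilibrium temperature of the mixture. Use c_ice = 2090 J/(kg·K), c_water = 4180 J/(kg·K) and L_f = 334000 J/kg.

T_f ≈ 25.4 °C

Heat gained plus heat lost sum to zero:
ice -9.47→0 °C: 0.0922·2090·9.47 = 1824.9
  melt ice: 0.0922·334000 = 30795
  meltwater 0→T: 0.0922·4180·T = 385.4 T
  water cools: 1.13·4180·(T − 34.4) = 4723.4(T − 34.4)
5108.8 T = 162485 − 32620 = 129865
T ≈ 25.42 °C (positive, so assuming full melt was valid).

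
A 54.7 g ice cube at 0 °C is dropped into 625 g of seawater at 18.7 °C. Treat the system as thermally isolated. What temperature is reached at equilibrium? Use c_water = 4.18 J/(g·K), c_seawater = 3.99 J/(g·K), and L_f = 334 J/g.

T_f ≈ 10.4 °C

Energy conservation, ΣQ = 0:
latent heat to melt: 54.7×334 = 18270
  warm the meltwater: 228.65 T
  seawater: 2493.8(T − 18.7)
2722.4 T = 46633 − 18270 = 28363
T ≈ 10.42 °C (positive, so assuming full melt was valid).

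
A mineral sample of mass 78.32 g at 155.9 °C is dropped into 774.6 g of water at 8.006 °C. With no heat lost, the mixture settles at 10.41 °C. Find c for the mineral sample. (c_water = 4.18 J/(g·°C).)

m_s c (T_s − T_f) = m_water c_water (T_f − T_0):
78.32×c×(155.9 − 10.41) = 774.6×4.18×(10.41 − 8.006)
11395 c = 7783.7  ⇒  c ≈ 0.6831 J/(g·°C)

c ≈ 0.683 J/(g·°C)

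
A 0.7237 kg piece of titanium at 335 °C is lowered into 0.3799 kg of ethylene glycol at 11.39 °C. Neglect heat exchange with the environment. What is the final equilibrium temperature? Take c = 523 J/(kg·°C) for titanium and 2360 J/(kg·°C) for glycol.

Setting the total heat transfer to zero:
0.7237·523·(T − 335) + 0.3799·2360·(T − 11.39) = 0
(378.5 + 896.56) T = 378.5·335 + 896.56·11.39
T ≈ 107.45 °C

T_f ≈ 107.5 °C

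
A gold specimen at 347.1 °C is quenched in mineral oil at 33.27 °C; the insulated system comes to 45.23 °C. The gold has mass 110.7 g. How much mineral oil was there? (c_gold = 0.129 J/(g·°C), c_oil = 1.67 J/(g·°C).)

|Q_gold| = |Q_oil|:
110.7×0.129×(347.1 − 45.23) = m×1.67×(45.23 − 33.27)
19.97 m = 4310.8  ⇒  m ≈ 215.8 g

m ≈ 216 g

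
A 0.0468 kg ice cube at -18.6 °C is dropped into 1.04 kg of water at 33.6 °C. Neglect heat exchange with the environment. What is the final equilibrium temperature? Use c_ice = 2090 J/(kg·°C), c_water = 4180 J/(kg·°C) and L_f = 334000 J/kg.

T_f ≈ 28.3 °C

Conservation of energy gives ΣQ = 0:
warm ice to 0 °C: 0.0468·2090·(0 − (-18.6)) = 1819.3
  latent heat to melt: 0.0468·334000 = 15631
  warm the meltwater: 195.62 T
  water: 4347.2(T − 33.6)
4542.8 T = 146066 − 17451 = 128615
T ≈ 28.31 °C (positive, so assuming full melt was valid).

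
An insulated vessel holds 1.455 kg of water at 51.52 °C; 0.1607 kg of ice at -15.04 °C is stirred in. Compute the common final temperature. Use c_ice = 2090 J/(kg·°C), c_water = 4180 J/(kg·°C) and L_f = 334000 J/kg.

T_f ≈ 37.7 °C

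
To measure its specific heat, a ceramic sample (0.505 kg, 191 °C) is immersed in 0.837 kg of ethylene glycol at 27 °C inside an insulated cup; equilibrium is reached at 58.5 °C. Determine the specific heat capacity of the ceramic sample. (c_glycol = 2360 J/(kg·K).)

m_s c (T_s − T_f) = m_glycol c_glycol (T_f − T_0):
0.505×c×(191 − 58.5) = 0.837×2360×(58.5 − 27)
66.91 c = 62223  ⇒  c ≈ 929.9 J/(kg·K)

c ≈ 930 J/(kg·K)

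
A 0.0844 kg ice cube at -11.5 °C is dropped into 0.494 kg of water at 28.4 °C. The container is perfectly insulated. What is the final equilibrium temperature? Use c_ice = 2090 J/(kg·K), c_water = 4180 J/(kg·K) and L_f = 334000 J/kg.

Net heat exchanged in the isolated system is zero:
ice -11.5→0 °C: 0.0844·2090·11.5 = 2028.6; latent heat to melt: 0.0844·334000 = 28190; warm the meltwater: 352.79 T; water: 2064.9(T − 28.4)
2417.7 T = 58644 − 30218 = 28426
T ≈ 11.76 °C (positive, so assuming full melt was valid).

T_f ≈ 11.8 °C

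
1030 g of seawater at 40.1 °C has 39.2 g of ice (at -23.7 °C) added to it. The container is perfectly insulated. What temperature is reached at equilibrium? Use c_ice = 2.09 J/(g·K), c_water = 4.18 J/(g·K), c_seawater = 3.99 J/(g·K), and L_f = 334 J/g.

Energy conservation, ΣQ = 0:
warm ice to 0 °C: 39.2×2.09×(0 − (-23.7)) = 1941.7; fusion: m_ice L_f = 39.2×334 = 13093; meltwater 0→T: 39.2×4.18×T = 163.86 T; seawater cools: 1030×3.99×(T − 40.1) = 4109.7(T − 40.1)
4273.6 T = 164799 − 15034 = 149764
T ≈ 35.04 °C — above 0 °C, consistent with complete melting.

T_f ≈ 35.0 °C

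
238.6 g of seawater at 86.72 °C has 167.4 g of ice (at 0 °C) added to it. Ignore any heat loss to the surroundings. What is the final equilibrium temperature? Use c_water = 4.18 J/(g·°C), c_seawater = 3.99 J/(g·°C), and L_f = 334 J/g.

Setting the total heat transfer to zero:
melt ice: 167.4×334 = 55912; warm the meltwater: 699.73 T; seawater: 952.01(T − 86.72)
1651.7 T = 82559 − 55912 = 26647
T ≈ 16.13 °C — above 0 °C, consistent with complete melting.

T_f ≈ 16.1 °C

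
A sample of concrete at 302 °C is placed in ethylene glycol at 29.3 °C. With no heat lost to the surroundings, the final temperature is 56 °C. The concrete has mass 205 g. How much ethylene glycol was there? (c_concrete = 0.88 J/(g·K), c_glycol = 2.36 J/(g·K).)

m ≈ 704 g

|Q_concrete| = |Q_glycol|:
205×0.88×(302 − 56) = m×2.36×(56 − 29.3)
63.01 m = 44378  ⇒  m ≈ 704.3 g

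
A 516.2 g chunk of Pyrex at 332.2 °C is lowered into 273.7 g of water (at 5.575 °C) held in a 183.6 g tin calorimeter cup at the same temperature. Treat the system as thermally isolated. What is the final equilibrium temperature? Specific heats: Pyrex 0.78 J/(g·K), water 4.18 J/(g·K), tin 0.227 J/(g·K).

T_f ≈ 88.4 °C

Setting the total heat transfer to zero:
516.2*0.78*(T − 332.2) + 273.7*4.18*(T − 5.575) + 183.6*0.227*(T − 5.575) = 0
402.64(T − 332.2) + 1144.1(T − 5.575) + 41.68(T − 5.575) = 0
(402.64 + 1144.1 + 41.68) T = 402.64*332.2 + 1144.1*5.575 + 41.68*5.575
T = 140366/1588.4 ≈ 88.37 °C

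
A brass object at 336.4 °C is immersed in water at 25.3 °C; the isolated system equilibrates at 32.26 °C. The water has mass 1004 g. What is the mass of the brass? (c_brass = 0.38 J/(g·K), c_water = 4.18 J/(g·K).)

Heat lost by the brass = heat gained by the water:
m×0.38×(336.4 − 32.26) = 1004×4.18×(32.26 − 25.3)
115.57 m = 29209  ⇒  m ≈ 252.7 g

m ≈ 253 g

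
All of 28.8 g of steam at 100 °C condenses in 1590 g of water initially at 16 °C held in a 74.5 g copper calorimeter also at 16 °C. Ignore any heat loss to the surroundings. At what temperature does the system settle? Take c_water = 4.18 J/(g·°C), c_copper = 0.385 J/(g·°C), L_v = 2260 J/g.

T_f ≈ 27.1 °C

Sum of m c ΔT and latent-heat terms is zero:
latent heat released on condensation: 28.8×2260 = 65088; condensed water 100 °C→T: 120.38(T − 100); original water: 6646.2(T − 16); copper cup: 74.5×0.385×(T − 16) = 28.68(T − 16)
6795.3 T = 65088 + 12038 + 106798 = 183925
T ≈ 27.07 °C, under the boiling point, so the assumption holds.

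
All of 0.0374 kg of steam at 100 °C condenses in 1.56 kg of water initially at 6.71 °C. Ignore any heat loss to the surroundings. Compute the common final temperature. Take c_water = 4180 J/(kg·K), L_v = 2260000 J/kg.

T_f ≈ 21.6 °C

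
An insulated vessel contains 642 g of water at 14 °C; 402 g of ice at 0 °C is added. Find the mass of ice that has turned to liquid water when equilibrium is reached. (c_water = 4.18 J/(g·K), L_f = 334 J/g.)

m_melted ≈ 112 g

Cooling the water to 0 °C releases 642×4.18×14 = 37570 J.
Melting all 402 g of ice would need 402×334 = 134268 J.
37570 J < 134268 J, so only part of the ice melts and the system sits at 0 °C.
Mass melted = 37570/334 ≈ 112.5 g.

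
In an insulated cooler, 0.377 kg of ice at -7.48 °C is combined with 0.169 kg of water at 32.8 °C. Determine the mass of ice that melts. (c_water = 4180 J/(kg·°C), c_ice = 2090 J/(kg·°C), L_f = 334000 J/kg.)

Heat available from the water dropping to 0 °C: 0.169·4180·32.8 = 23171 J.
Of that, 0.377·2090·7.48 = 5893.7 J goes to bring the ice to 0 °C, leaving 17277 J.
To melt every bit of ice: 0.377·334000 = 125918 J.
That's not enough to melt it all — equilibrium is at 0 °C with ice remaining.
m_melted·334000 = 17277  ⇒  m_melted ≈ 0.05173 kg.

m_melted ≈ 0.0517 kg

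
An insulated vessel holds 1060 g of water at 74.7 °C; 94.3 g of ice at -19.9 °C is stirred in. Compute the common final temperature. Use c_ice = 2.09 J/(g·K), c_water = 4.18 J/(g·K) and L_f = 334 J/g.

T_f ≈ 61.3 °C

Energy conservation, ΣQ = 0:
warm ice to 0 °C: 94.3·2.09·(0 − (-19.9)) = 3922; melt ice: 94.3·334 = 31496; meltwater 0→T: 94.3·4.18·T = 394.17 T; water cools: 1060·4.18·(T − 74.7) = 4430.8(T − 74.7)
4825 T = 330981 − 35418 = 295563
T ≈ 61.26 °C — above 0 °C, consistent with complete melting.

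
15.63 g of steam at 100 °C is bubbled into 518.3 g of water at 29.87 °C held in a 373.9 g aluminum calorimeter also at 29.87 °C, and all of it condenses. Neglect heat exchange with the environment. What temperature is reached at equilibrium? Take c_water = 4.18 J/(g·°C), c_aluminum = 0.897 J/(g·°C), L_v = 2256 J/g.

Net heat exchanged in the isolated system is zero:
latent heat released on condensation: 15.63·2256 = 35261; condensate cools 100→T: 15.63·4.18·(T − 100) = 65.33(T − 100); water warms: 518.3·4.18·(T − 29.87) = 2166.5(T − 29.87); cup: 335.39(T − 29.87)
2567.2 T = 35261 + 6533.3 + 74731 = 116526
T ≈ 45.39 °C, under the boiling point, so the assumption holds.

T_f ≈ 45.4 °C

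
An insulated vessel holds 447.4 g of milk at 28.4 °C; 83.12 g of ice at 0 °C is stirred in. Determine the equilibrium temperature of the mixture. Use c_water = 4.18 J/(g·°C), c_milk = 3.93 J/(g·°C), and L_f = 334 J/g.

T_f ≈ 10.5 °C

Energy conservation, ΣQ = 0:
latent heat to melt: 83.12·334 = 27762; warm the meltwater: 347.44 T; milk cools: 447.4·3.93·(T − 28.4) = 1758.3(T − 28.4)
2105.7 T = 49935 − 27762 = 22173
T ≈ 10.53 °C. Since T > 0 °C, the all-ice-melts assumption holds.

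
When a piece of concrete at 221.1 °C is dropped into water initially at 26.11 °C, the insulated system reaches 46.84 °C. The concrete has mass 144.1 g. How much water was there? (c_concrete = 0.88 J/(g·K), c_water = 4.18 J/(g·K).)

m ≈ 255 g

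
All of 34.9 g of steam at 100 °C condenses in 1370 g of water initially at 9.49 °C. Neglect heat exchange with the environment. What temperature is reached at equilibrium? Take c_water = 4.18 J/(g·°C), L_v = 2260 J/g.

T_f ≈ 25.2 °C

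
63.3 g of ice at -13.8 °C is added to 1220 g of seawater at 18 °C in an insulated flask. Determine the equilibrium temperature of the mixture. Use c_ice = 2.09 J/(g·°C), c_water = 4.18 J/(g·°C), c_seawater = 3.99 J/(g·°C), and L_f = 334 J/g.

T_f ≈ 12.6 °C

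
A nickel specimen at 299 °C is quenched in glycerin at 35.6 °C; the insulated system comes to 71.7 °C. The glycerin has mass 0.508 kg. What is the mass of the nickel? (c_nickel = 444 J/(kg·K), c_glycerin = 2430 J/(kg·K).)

Let T be the final temperature. ΣQ_i = 0:
m·444·(71.7 − 299) + 0.508·2430·(71.7 − 35.6) = 0
-100921 m = -44563
m = -44563/-100921 ≈ 0.4416 kg

m ≈ 0.442 kg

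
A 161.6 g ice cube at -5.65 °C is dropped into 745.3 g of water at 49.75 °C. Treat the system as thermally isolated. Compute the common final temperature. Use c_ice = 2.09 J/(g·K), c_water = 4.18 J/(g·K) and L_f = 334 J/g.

Let T be the final temperature. ΣQ_i = 0:
warm ice to 0 °C: 161.6·2.09·(0 − (-5.65)) = 1908.3
  latent heat to melt: 161.6·334 = 53974
  warm the meltwater: 675.49 T
  water: 3115.4(T − 49.75)
3790.8 T = 154989 − 55883 = 99106
T ≈ 26.14 °C — above 0 °C, consistent with complete melting.

T_f ≈ 26.1 °C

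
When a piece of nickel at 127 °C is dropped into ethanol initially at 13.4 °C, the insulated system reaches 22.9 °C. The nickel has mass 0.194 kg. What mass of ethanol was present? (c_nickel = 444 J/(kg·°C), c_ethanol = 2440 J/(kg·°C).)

Setting the total heat transfer to zero:
0.194×444×(22.9 − 127) + m×2440×(22.9 − 13.4) = 0
23180 m = 8966.8
m = 8966.8/23180 ≈ 0.3868 kg

m ≈ 0.387 kg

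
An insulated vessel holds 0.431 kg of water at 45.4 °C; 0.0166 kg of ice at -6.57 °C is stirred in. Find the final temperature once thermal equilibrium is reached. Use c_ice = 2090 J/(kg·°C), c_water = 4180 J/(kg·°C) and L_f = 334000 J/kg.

Net heat exchanged in the isolated system is zero:
ice -6.57→0 °C: 0.0166·2090·6.57 = 227.94; fusion: m_ice L_f = 0.0166·334000 = 5544.4; warm the meltwater: 69.39 T; water cools: 0.431·4180·(T − 45.4) = 1801.6(T − 45.4)
1871 T = 81792 − 5772.3 = 76019
T ≈ 40.63 °C — above 0 °C, consistent with complete melting.

T_f ≈ 40.6 °C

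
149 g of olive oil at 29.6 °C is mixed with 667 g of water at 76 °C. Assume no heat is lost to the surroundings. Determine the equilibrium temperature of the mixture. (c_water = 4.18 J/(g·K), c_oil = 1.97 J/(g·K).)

T_f ≈ 71.6 °C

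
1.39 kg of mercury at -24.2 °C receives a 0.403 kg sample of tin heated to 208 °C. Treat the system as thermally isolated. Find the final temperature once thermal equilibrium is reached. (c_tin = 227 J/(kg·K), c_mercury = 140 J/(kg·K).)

T_f ≈ 50.1 °C

T_f is the heat-capacity-weighted average of the initial temperatures:
T_f = (91.48×208 + 194.6×(-24.2)) / (91.48 + 194.6)
    = 14319 / 286.08 ≈ 50.05 °C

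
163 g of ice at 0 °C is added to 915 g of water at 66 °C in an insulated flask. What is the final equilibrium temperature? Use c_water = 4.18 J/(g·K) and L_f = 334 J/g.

T_f ≈ 43.9 °C

Energy balance with sensible and latent terms:
melt ice: 163×334 = 54442
  meltwater 0→T: 163×4.18×T = 681.34 T
  water cools: 915×4.18×(T − 66) = 3824.7(T − 66)
4506 T = 252430 − 54442 = 197988
T ≈ 43.94 °C (positive, so assuming full melt was valid).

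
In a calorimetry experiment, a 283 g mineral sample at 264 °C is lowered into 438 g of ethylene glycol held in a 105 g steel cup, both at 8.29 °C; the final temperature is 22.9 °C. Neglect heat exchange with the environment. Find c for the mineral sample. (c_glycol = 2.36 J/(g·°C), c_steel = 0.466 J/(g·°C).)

Net heat exchanged in the isolated system is zero:
283·c·(22.9 − 264) + 438·2.36·(22.9 − 8.29) + 105·0.466·(22.9 − 8.29) = 0
-68231 c = -15817
c = -15817/-68231 ≈ 0.2318 J/(g·°C)

c ≈ 0.232 J/(g·°C)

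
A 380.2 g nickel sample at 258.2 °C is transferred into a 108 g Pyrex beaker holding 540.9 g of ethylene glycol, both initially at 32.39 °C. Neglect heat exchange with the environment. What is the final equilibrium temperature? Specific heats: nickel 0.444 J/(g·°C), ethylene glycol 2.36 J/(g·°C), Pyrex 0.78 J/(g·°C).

T_f ≈ 57.3 °C

Energy conservation, ΣQ = 0:
380.2·0.444·(T − 258.2) + 540.9·2.36·(T − 32.39) + 108·0.78·(T − 32.39) = 0
(168.81 + 1276.5 + 84.24) T = 168.81·258.2 + 1276.5·32.39 + 84.24·32.39
T = 87662/1529.6 ≈ 57.31 °C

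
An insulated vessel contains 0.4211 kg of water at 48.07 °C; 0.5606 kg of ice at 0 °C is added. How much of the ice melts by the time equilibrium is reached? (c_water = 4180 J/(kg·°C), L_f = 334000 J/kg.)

m_melted ≈ 0.253 kg

Heat available from the water dropping to 0 °C: 0.4211×4180×48.07 = 84613 J.
Fully melting the ice requires m_ice L_f = 0.5606×334000 = 187240 J.
84613 J < 187240 J, so only part of the ice melts and the system sits at 0 °C.
m_melt = 84613 / L_f = 0.2533 kg.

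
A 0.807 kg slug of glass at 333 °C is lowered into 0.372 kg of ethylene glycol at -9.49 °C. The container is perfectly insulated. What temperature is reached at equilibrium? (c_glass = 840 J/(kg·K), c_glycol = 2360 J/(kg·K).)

T_f ≈ 139.7 °C

Setting the total heat transfer to zero:
0.807*840*(T − 333) + 0.372*2360*(T − (-9.49)) = 0
1555.8 T = 217403
T = 217403 / 1555.8 = 140 °C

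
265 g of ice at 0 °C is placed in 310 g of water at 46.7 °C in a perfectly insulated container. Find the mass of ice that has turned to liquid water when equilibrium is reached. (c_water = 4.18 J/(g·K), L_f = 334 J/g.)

m_melted ≈ 181 g

Heat available from the water dropping to 0 °C: 310×4.18×46.7 = 60514 J.
To melt every bit of ice: 265×334 = 88510 J.
Since 60514 < 88510 J, not all the ice melts; equilibrium is at 0 °C.
m_melted×334 = 60514  ⇒  m_melted ≈ 181.2 g.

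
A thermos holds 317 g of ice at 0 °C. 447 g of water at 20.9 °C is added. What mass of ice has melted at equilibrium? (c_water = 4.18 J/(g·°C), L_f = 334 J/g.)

m_melted ≈ 117 g

Water can give up m c ΔT = 447·4.18·20.9 = 39051 J before reaching 0 °C.
Fully melting the ice requires m_ice L_f = 317·334 = 105878 J.
39051 J < 105878 J, so only part of the ice melts and the system sits at 0 °C.
m_melt = 39051 / L_f = 116.9 g.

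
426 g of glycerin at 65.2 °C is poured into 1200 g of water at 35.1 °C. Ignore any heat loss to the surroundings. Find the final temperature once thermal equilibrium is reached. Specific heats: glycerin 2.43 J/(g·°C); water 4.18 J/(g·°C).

T_f ≈ 40.2 °C

Set heat shed by the hot body equal to heat absorbed by the cold body:
426*2.43*(65.2 − T) = 1200*4.18*(T − 35.1)
1035.2(65.2 − T) = 5016(T − 35.1)
6051.2 T = 243555  ⇒  T ≈ 40.25 °C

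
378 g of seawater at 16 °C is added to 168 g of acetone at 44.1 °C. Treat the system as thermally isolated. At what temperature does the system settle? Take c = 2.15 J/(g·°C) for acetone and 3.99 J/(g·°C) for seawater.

T_f ≈ 21.4 °C

Conservation of energy gives ΣQ = 0:
168*2.15*(T − 44.1) + 378*3.99*(T − 16) = 0
361.2(T − 44.1) + 1508.2(T − 16) = 0
(361.2 + 1508.2) T = 361.2*44.1 + 1508.2*16
T ≈ 21.43 °C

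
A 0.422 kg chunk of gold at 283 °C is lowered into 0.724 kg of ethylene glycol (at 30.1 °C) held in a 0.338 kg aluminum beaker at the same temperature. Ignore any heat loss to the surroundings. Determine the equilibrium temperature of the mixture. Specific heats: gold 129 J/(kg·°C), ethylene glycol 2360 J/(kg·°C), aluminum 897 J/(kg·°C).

Net heat exchanged in the isolated system is zero:
0.422*129*(T − 283) + 0.724*2360*(T − 30.1) + 0.338*897*(T − 30.1) = 0
(54.44 + 1708.6 + 303.19) T = 54.44*283 + 1708.6*30.1 + 303.19*30.1
T = 75962 / 2066.3 = 36.8 °C

T_f ≈ 36.8 °C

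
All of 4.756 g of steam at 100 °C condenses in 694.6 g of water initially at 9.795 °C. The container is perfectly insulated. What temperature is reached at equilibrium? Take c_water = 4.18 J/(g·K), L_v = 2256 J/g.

T_f ≈ 14.1 °C

Setting the total heat transfer to zero:
steam→water at 100 °C releases m L_v = 4.756×2256 = 10730
  condensate cools 100→T: 4.756×4.18×(T − 100) = 19.88(T − 100)
  water warms: 694.6×4.18×(T − 9.795) = 2903.4(T − 9.795)
2923.3 T = 10730 + 1988 + 28439 = 41157
T ≈ 14.08 °C (< 100 °C, so full condensation is consistent).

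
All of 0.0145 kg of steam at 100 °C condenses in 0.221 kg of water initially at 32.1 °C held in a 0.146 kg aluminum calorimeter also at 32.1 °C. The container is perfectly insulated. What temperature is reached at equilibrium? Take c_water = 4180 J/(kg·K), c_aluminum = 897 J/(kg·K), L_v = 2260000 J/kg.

T_f ≈ 65.2 °C

Let T be the final temperature. ΣQ_i = 0:
steam→water at 100 °C releases m L_v = 0.0145·2260000 = 32770; condensed water 100 °C→T: 60.61(T − 100); original water: 923.78(T − 32.1); aluminum cup: 0.146·897·(T − 32.1) = 130.96(T − 32.1)
1115.4 T = 32770 + 6061 + 33857 = 72688
T ≈ 65.17 °C — below 100 °C, confirming all the steam condensed.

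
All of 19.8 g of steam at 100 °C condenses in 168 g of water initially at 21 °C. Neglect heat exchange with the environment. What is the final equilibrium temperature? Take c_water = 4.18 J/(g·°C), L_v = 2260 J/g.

T_f ≈ 86.3 °C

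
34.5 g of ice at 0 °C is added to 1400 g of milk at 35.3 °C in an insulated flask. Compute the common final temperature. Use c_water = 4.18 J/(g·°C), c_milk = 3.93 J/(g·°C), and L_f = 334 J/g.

T_f ≈ 32.4 °C

Let T be the final temperature. ΣQ_i = 0:
latent heat to melt: 34.5·334 = 11523; warm the meltwater: 144.21 T; milk: 5502(T − 35.3)
5646.2 T = 194221 − 11523 = 182698
T ≈ 32.36 °C (positive, so assuming full melt was valid).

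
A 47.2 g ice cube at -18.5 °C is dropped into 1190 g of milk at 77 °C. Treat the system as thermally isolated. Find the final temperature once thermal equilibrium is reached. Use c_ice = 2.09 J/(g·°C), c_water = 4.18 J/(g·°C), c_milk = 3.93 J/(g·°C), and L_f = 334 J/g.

T_f ≈ 70.3 °C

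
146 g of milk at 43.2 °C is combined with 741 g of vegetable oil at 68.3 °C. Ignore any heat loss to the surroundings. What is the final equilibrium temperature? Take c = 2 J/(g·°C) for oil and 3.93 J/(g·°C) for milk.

Net heat exchanged in the isolated system is zero:
741*2*(T − 68.3) + 146*3.93*(T − 43.2) = 0
2055.8 T = 126008
T ≈ 61.29 °C

T_f ≈ 61.3 °C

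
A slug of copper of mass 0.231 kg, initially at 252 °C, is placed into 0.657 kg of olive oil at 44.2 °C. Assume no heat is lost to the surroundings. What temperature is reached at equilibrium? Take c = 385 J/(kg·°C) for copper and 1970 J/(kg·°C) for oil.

T_f ≈ 57.6 °C

T_f = Σ m_i c_i T_i / Σ m_i c_i:
T_f = (88.94*252 + 1294.3*44.2) / (88.94 + 1294.3)
    = 79619 / 1383.2 ≈ 57.56 °C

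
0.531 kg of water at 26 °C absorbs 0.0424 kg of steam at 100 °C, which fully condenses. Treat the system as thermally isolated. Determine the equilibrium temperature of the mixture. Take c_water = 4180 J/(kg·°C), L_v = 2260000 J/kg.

Conservation of energy gives ΣQ = 0:
condense steam: −0.0424·2260000 = −95824
  condensed water 100 °C→T: 177.23(T − 100)
  water warms: 0.531·4180·(T − 26) = 2219.6(T − 26)
2396.8 T = 95824 + 17723 + 57709 = 171256
T ≈ 71.45 °C (< 100 °C, so full condensation is consistent).

T_f ≈ 71.5 °C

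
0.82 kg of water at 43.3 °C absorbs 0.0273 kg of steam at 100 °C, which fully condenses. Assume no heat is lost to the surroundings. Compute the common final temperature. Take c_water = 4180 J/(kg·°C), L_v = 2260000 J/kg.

T_f ≈ 62.5 °C

Energy conservation, ΣQ = 0:
condense steam: −0.0273×2260000 = −61698; condensed water 100 °C→T: 114.11(T − 100); original water: 3427.6(T − 43.3)
3541.7 T = 61698 + 11411 + 148415 = 221524
T ≈ 62.55 °C — below 100 °C, confirming all the steam condensed.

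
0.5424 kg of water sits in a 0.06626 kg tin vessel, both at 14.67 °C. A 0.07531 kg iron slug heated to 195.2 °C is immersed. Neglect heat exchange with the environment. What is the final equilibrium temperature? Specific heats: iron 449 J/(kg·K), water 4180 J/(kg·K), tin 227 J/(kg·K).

T_f ≈ 17.3 °C

Let T be the final temperature. ΣQ_i = 0:
0.07531·449·(T − 195.2) + 0.5424·4180·(T − 14.67) + 0.06626·227·(T − 14.67) = 0
33.81(T − 195.2) + 2267.2(T − 14.67) + 15.04(T − 14.67) = 0
(33.81 + 2267.2 + 15.04) T = 33.81·195.2 + 2267.2·14.67 + 15.04·14.67
T ≈ 17.31 °C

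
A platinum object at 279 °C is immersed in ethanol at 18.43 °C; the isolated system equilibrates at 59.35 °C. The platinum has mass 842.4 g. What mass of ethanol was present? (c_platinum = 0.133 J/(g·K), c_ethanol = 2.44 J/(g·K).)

m ≈ 246 g

Taking heat into each body as positive, Σ m c ΔT = 0:
842.4·0.133·(59.35 − 279) + m·2.44·(59.35 − 18.43) = 0
99.84 m = 24609
m = 24609/99.84 ≈ 246.5 g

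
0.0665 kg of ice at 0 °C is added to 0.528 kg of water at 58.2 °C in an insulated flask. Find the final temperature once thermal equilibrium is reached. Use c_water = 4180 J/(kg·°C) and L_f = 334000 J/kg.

T_f ≈ 42.8 °C

Taking heat into each body as positive, Σ m c ΔT = 0:
latent heat to melt: 0.0665·334000 = 22211; warm the meltwater: 277.97 T; water cools: 0.528·4180·(T − 58.2) = 2207(T − 58.2)
2485 T = 128450 − 22211 = 106239
T ≈ 42.75 °C. Since T > 0 °C, the all-ice-melts assumption holds.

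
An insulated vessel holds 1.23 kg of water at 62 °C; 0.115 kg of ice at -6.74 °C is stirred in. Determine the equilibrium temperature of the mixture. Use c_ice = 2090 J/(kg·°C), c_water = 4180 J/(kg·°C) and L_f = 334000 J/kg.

T_f ≈ 49.6 °C

Conservation of energy gives ΣQ = 0:
warm ice to 0 °C: 0.115×2090×(0 − (-6.74)) = 1620; fusion: m_ice L_f = 0.115×334000 = 38410; warm the meltwater: 480.7 T; water: 5141.4(T − 62)
5622.1 T = 318767 − 40030 = 278737
T ≈ 49.58 °C — above 0 °C, consistent with complete melting.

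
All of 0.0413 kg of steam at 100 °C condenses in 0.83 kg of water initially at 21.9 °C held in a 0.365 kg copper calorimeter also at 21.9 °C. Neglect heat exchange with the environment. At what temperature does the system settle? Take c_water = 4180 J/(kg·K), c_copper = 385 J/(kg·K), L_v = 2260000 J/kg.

Setting the total heat transfer to zero:
condense steam: −0.0413·2260000 = −93338; condensed water 100 °C→T: 172.63(T − 100); water warms: 0.83·4180·(T − 21.9) = 3469.4(T − 21.9); cup: 140.53(T − 21.9)
3782.6 T = 93338 + 17263 + 79057 = 189659
T ≈ 50.14 °C (< 100 °C, so full condensation is consistent).

T_f ≈ 50.1 °C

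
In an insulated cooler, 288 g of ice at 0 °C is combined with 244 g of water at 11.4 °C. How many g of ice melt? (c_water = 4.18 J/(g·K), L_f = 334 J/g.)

m_melted ≈ 34.8 g

Water can give up m c ΔT = 244·4.18·11.4 = 11627 J before reaching 0 °C.
Fully melting the ice requires m_ice L_f = 288·334 = 96192 J.
11627 J < 96192 J, so only part of the ice melts and the system sits at 0 °C.
m_melt = 11627 / L_f = 34.81 g.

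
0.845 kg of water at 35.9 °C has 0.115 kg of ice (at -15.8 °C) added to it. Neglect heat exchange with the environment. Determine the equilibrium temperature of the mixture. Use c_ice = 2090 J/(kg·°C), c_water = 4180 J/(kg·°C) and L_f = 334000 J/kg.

T_f ≈ 21.1 °C

Energy balance with sensible and latent terms:
ice -15.8→0 °C: 0.115·2090·15.8 = 3797.5; melt ice: 0.115·334000 = 38410; meltwater 0→T: 0.115·4180·T = 480.7 T; water: 3532.1(T − 35.9)
4012.8 T = 126802 − 42208 = 84595
T ≈ 21.08 °C — above 0 °C, consistent with complete melting.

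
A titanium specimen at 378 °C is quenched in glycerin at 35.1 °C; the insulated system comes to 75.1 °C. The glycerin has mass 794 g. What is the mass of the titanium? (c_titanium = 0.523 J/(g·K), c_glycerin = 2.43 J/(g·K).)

m ≈ 487 g

Setting the total heat transfer to zero:
m×0.523×(75.1 − 378) + 794×2.43×(75.1 − 35.1) = 0
-158.42 m = -77177
m = -77177/-158.42 ≈ 487.2 g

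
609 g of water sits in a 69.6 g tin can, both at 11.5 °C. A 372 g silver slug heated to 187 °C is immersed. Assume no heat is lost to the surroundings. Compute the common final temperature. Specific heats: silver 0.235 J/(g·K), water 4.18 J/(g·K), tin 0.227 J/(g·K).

T_f ≈ 17.3 °C

Let T be the final temperature. ΣQ_i = 0:
372×0.235×(T − 187) + 609×4.18×(T − 11.5) + 69.6×0.227×(T − 11.5) = 0
87.42(T − 187) + 2545.6(T − 11.5) + 15.8(T − 11.5) = 0
2648.8 T = 45804
T ≈ 17.29 °C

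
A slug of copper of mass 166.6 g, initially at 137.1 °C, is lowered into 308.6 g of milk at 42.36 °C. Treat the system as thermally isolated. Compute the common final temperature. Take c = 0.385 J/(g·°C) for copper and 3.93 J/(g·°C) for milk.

T_f ≈ 47.1 °C

T_f = Σ m_i c_i T_i / Σ m_i c_i:
T_f = (64.14·137.1 + 1212.8·42.36) / (64.14 + 1212.8)
    = 60168 / 1276.9 ≈ 47.12 °C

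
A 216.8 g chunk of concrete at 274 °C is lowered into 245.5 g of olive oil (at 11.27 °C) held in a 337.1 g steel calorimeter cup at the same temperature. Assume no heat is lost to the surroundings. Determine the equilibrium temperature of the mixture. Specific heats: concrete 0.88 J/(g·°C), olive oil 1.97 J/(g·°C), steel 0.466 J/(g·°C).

T_f ≈ 71.6 °C

Let T be the final temperature. ΣQ_i = 0:
216.8×0.88×(T − 274) + 245.5×1.97×(T − 11.27) + 337.1×0.466×(T − 11.27) = 0
190.78(T − 274) + 483.63(T − 11.27) + 157.09(T − 11.27) = 0
(190.78 + 483.63 + 157.09) T = 190.78×274 + 483.63×11.27 + 157.09×11.27
T = 59496/831.51 ≈ 71.55 °C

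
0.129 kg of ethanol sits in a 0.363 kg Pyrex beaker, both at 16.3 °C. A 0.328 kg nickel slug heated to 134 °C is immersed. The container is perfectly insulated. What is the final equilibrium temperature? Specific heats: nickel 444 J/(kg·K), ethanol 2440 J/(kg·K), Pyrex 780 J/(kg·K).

T_f ≈ 39.4 °C

Let T be the final temperature. ΣQ_i = 0:
0.328×444×(T − 134) + 0.129×2440×(T − 16.3) + 0.363×780×(T − 16.3) = 0
145.63(T − 134) + 314.76(T − 16.3) + 283.14(T − 16.3) = 0
743.53 T = 29260
T = 29260 / 743.53 = 39.4 °C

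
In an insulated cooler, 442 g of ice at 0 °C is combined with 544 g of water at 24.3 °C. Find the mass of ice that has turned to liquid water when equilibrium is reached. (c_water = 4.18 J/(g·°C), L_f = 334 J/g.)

m_melted ≈ 165 g

Cooling the water to 0 °C releases 544·4.18·24.3 = 55256 J.
Fully melting the ice requires m_ice L_f = 442·334 = 147628 J.
Since 55256 < 147628 J, not all the ice melts; equilibrium is at 0 °C.
m_melted·334 = 55256  ⇒  m_melted ≈ 165.4 g.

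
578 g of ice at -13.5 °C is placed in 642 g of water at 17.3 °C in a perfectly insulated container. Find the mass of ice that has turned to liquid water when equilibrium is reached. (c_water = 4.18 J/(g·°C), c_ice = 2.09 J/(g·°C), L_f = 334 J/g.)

m_melted ≈ 90.2 g

Cooling the water to 0 °C releases 642×4.18×17.3 = 46426 J.
Warming the ice to 0 °C takes 578×2.09×13.5 = 16308 J, leaving 30117 J for melting.
To melt every bit of ice: 578×334 = 193052 J.
Since 30117 < 193052 J, not all the ice melts; equilibrium is at 0 °C.
m_melt = 30117 / L_f = 90.17 g.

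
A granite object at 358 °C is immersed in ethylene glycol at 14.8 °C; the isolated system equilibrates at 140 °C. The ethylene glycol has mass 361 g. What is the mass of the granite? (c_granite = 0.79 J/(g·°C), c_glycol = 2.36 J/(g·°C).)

|Q_granite| = |Q_glycol|:
m·0.79·(358 − 140) = 361·2.36·(140 − 14.8)
172.22 m = 106665  ⇒  m ≈ 619.4 g

m ≈ 619 g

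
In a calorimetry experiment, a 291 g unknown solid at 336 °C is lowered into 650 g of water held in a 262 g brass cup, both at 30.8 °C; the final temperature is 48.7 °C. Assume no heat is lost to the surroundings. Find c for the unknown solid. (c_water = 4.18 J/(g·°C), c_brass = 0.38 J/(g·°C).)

Heat gained plus heat lost sum to zero:
291×c×(48.7 − 336) + 650×4.18×(48.7 − 30.8) + 262×0.38×(48.7 − 30.8) = 0
-83604 c = -50416
c = -50416/-83604 ≈ 0.603 J/(g·°C)

c ≈ 0.603 J/(g·°C)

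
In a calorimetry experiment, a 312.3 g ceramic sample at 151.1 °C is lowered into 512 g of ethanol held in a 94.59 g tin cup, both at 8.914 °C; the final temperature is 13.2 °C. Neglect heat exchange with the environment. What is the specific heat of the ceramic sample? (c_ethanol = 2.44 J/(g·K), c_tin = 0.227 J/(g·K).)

c ≈ 0.126 J/(g·K)

Setting the total heat transfer to zero:
312.3×c×(13.2 − 151.1) + 512×2.44×(13.2 − 8.914) + 94.59×0.227×(13.2 − 8.914) = 0
-43066 c = -5446.4
c = -5446.4/-43066 ≈ 0.1265 J/(g·K)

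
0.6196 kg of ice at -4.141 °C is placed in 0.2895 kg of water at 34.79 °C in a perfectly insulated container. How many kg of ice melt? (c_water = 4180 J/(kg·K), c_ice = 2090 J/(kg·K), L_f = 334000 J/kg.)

m_melted ≈ 0.11 kg

Water can give up m c ΔT = 0.2895×4180×34.79 = 42100 J before reaching 0 °C.
Of that, 0.6196×2090×4.141 = 5362.4 J goes to bring the ice to 0 °C, leaving 36737 J.
Fully melting the ice requires m_ice L_f = 0.6196×334000 = 206946 J.
Since 36737 < 206946 J, not all the ice melts; equilibrium is at 0 °C.
m_melt = 36737 / L_f = 0.11 kg.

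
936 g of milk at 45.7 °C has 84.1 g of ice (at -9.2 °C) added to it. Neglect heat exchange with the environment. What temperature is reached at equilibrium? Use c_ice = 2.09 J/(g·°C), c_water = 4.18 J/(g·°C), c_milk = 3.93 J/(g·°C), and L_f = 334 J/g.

T_f ≈ 34.3 °C

Heat gained plus heat lost sum to zero:
warm ice to 0 °C: 84.1×2.09×(0 − (-9.2)) = 1617.1; melt ice: 84.1×334 = 28089; warm the meltwater: 351.54 T; milk: 3678.5(T − 45.7)
4030 T = 168107 − 29706 = 138400
T ≈ 34.34 °C (positive, so assuming full melt was valid).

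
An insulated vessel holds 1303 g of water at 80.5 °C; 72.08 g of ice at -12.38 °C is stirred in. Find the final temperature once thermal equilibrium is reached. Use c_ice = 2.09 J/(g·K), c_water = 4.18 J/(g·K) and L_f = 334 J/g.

T_f ≈ 71.8 °C

Taking heat into each body as positive, Σ m c ΔT = 0:
warm ice to 0 °C: 72.08·2.09·(0 − (-12.38)) = 1865; melt ice: 72.08·334 = 24075; warm the meltwater: 301.29 T; water cools: 1303·4.18·(T − 80.5) = 5446.5(T − 80.5)
5747.8 T = 438446 − 25940 = 412507
T ≈ 71.77 °C (positive, so assuming full melt was valid).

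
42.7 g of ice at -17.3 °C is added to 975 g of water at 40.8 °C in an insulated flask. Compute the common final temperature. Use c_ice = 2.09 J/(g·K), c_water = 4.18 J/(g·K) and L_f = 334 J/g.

T_f ≈ 35.4 °C

Net heat exchanged in the isolated system is zero:
warm ice to 0 °C: 42.7×2.09×(0 − (-17.3)) = 1543.9
  melt ice: 42.7×334 = 14262
  meltwater 0→T: 42.7×4.18×T = 178.49 T
  water: 4075.5(T − 40.8)
4254 T = 166280 − 15806 = 150475
T ≈ 35.37 °C. Since T > 0 °C, the all-ice-melts assumption holds.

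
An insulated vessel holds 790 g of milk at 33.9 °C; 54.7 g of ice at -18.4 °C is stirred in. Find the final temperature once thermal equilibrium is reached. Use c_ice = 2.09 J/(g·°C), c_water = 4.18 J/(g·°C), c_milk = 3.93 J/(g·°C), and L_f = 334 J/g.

T_f ≈ 25.5 °C

Energy conservation, ΣQ = 0:
warm ice to 0 °C: 54.7·2.09·(0 − (-18.4)) = 2103.5; latent heat to melt: 54.7·334 = 18270; meltwater 0→T: 54.7·4.18·T = 228.65 T; milk cools: 790·3.93·(T − 33.9) = 3104.7(T − 33.9)
3333.3 T = 105249 − 20373 = 84876
T ≈ 25.46 °C. Since T > 0 °C, the all-ice-melts assumption holds.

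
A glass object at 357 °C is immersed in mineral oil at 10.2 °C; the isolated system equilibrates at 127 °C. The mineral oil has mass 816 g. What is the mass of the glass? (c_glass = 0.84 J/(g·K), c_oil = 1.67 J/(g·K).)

m ≈ 824 g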